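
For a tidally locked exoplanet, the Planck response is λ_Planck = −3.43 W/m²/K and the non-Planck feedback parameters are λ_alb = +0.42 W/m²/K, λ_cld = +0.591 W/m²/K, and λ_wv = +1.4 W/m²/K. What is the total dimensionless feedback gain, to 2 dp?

Convert to gains: g_alb = 0.42/3.43 = 0.1224; g_cld = 0.591/3.43 = 0.1723; g_wv = 1.4/3.43 = 0.4082.
Total gain g = 0.7029.

0.70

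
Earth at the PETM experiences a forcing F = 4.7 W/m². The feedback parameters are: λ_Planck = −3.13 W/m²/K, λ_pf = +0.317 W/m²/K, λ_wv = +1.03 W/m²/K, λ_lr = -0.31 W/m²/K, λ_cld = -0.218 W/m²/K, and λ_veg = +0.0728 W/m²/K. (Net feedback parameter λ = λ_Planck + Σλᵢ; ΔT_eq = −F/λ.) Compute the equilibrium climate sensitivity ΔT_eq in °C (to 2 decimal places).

Net feedback parameter λ = (−3.13) + (+0.317) + (+1.03) + (-0.31) + (-0.218) + (+0.0728) = -2.2382 W/m²/K.
ΔT = −F/λ = −4.7/(-2.2382) = 2.10 °C.

2.10 °C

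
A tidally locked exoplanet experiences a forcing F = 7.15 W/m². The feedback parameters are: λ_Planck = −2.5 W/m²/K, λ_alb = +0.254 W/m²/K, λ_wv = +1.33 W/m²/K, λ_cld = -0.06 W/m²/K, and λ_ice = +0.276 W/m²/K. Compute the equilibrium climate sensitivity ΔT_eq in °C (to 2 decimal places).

Net feedback parameter λ = (−2.5) + (+0.254) + (+1.33) + (-0.06) + (+0.276) = -0.7 W/m²/K.
ΔT = −F/λ = −7.15/(-0.7) = 10.21 °C.

10.21 °C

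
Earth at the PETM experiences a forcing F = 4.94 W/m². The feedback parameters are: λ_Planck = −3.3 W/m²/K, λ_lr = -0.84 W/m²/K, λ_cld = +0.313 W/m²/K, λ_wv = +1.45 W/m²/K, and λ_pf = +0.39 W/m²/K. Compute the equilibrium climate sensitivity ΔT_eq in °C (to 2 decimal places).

Net feedback parameter λ = (−3.3) + (-0.84) + (+0.313) + (+1.45) + (+0.39) = -1.987 W/m²/K.
ΔT = −F/λ = −4.94/(-1.987) = 2.49 °C.

2.49 °C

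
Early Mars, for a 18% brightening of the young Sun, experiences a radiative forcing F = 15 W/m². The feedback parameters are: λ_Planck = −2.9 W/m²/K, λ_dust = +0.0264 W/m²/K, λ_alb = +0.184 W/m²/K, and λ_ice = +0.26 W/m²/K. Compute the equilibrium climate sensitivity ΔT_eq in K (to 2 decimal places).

6.17 K

Net feedback parameter λ = (−2.9) + (+0.0264) + (+0.184) + (+0.26) = -2.4296 W/m²/K.
ΔT = −F/λ = −15/(-2.4296) = 6.17 K.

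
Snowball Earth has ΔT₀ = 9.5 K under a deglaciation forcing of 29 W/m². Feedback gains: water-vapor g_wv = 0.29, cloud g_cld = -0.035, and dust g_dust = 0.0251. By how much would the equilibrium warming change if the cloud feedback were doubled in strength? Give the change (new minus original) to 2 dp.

Original: g = 0.2801, ΔT = 9.5/(1−0.2801) = 13.1963 K.
With doubled cloud: g' = 0.2451, ΔT' = 9.5/(1−0.2451) = 12.5844 K.
Change = 12.5844 − 13.1963 = -0.61 K.

-0.61 K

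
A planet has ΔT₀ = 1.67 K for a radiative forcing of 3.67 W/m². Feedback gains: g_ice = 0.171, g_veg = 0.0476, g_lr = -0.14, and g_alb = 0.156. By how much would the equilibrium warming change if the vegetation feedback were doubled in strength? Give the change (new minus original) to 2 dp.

Original: g = 0.2346, ΔT = 1.67/(1−0.2346) = 2.1819 K.
With doubled vegetation: g' = 0.2822, ΔT' = 1.67/(1−0.2822) = 2.3266 K.
Change = 2.3266 − 2.1819 = 0.14 K.

0.14 K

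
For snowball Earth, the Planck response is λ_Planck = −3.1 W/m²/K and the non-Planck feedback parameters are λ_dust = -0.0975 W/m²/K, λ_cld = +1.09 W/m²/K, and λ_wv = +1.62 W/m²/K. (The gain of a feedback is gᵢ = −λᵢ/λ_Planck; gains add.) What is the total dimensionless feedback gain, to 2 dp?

Convert to gains: g_dust = -0.0975/3.1 = -0.03145; g_cld = 1.09/3.1 = 0.3516; g_wv = 1.62/3.1 = 0.5226.
Total gain g = 0.84275.

0.84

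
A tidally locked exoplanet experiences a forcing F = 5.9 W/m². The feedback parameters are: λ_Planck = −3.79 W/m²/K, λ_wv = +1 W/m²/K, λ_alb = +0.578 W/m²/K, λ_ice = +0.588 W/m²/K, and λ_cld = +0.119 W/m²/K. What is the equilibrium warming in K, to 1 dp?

3.9 K

Net feedback parameter λ = (−3.79) + (+1) + (+0.578) + (+0.588) + (+0.119) = -1.505 W/m²/K.
ΔT = −F/λ = −5.9/(-1.505) = 3.9 K.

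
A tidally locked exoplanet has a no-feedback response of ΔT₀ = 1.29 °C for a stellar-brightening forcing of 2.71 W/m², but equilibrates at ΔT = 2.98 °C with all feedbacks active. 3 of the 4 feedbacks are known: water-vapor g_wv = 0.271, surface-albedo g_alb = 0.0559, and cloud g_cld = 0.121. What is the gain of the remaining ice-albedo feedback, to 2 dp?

0.12

Amplification A = ΔT/ΔT₀ = 2.98/1.29 = 2.31.
Total gain g = 1 − 1/A = 1 − 1/2.31 = 0.5671.
Known gains sum to 0.271 + 0.0559 + 0.121 = 0.4479.
g_ice = 0.5671 − 0.4479 = 0.12.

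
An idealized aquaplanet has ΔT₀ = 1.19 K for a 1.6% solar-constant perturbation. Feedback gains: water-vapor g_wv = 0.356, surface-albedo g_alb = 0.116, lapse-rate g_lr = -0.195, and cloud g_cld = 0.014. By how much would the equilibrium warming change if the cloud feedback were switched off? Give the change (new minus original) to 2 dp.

-0.03 K

Original: g = 0.291, ΔT = 1.19/(1−0.291) = 1.6784 K.
Without cloud: g' = 0.277, ΔT' = 1.19/(1−0.277) = 1.6459 K.
Change = 1.6459 − 1.6784 = -0.03 K.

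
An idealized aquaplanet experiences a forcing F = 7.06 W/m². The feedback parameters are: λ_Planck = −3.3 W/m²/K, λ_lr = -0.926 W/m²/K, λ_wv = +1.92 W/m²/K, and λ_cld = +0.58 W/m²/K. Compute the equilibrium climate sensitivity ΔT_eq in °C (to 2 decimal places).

Net feedback parameter λ = (−3.3) + (-0.926) + (+1.92) + (+0.58) = -1.726 W/m²/K.
ΔT = −F/λ = −7.06/(-1.726) = 4.09 °C.

4.09 °C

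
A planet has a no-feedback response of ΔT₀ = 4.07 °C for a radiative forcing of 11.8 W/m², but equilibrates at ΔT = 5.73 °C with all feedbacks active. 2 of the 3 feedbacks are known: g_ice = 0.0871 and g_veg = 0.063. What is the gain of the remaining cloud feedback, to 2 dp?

Amplification A = ΔT/ΔT₀ = 5.73/4.07 = 1.408.
Total gain g = 1 − 1/A = 1 − 1/1.408 = 0.2898.
Known gains sum to 0.0871 + 0.063 = 0.1501.
g_cld = 0.2898 − 0.1501 = 0.14.

0.14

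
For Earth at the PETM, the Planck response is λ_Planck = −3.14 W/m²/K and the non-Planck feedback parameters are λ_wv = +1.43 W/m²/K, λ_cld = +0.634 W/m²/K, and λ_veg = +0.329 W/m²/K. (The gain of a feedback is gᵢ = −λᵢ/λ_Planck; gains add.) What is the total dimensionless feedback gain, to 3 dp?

0.762

Convert to gains: g_wv = 1.43/3.14 = 0.4554; g_cld = 0.634/3.14 = 0.2019; g_veg = 0.329/3.14 = 0.1048.
Total gain g = 0.7621.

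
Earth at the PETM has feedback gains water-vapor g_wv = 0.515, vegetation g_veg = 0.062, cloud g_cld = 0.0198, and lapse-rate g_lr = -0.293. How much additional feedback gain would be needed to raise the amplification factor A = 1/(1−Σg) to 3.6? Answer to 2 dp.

0.42

Current total gain = 0.3038.
Target gain for A = 3.6: g* = 1 − 1/3.6 = 0.7222.
Additional gain needed = 0.7222 − 0.3038 = 0.42.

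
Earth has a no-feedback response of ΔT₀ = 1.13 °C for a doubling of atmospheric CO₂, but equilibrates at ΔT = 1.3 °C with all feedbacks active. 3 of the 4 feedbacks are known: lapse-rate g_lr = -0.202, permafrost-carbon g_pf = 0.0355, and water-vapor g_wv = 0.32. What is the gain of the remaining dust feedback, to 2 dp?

-0.02

Amplification A = ΔT/ΔT₀ = 1.3/1.13 = 1.15.
Total gain g = 1 − 1/A = 1 − 1/1.15 = 0.1304.
Known gains sum to -0.202 + 0.0355 + 0.32 = 0.1535.
g_dust = 0.1304 − 0.1535 = -0.02.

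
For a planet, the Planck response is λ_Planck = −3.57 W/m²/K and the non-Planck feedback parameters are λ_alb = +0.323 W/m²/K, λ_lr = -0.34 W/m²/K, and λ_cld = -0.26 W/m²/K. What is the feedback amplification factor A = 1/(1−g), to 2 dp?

Convert to gains: g_alb = 0.323/3.57 = 0.09048; g_lr = -0.34/3.57 = -0.09524; g_cld = -0.26/3.57 = -0.07283.
Total gain g = -0.07759.
A = 1/(1 + 0.07759) = 0.93.

0.93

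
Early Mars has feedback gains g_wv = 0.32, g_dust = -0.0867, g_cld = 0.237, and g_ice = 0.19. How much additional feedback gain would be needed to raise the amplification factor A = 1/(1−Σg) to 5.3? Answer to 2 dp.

0.15

Current total gain = 0.6603.
Target gain for A = 5.3: g* = 1 − 1/5.3 = 0.8113.
Additional gain needed = 0.8113 − 0.6603 = 0.15.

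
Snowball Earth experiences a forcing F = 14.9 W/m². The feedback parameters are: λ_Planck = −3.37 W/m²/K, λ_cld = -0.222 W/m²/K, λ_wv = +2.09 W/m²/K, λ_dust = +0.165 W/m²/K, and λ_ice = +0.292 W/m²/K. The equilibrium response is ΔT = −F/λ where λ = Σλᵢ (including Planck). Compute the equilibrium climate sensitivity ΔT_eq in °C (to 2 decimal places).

Net feedback parameter λ = (−3.37) + (-0.222) + (+2.09) + (+0.165) + (+0.292) = -1.045 W/m²/K.
ΔT = −F/λ = −14.9/(-1.045) = 14.26 °C.

14.26 °C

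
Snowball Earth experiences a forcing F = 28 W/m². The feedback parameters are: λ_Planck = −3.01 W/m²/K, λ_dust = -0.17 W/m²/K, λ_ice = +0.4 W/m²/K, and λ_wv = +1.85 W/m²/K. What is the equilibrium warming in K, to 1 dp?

30.1 K

Net feedback parameter λ = (−3.01) + (-0.17) + (+0.4) + (+1.85) = -0.93 W/m²/K.
ΔT = −F/λ = −28/(-0.93) = 30.1 K.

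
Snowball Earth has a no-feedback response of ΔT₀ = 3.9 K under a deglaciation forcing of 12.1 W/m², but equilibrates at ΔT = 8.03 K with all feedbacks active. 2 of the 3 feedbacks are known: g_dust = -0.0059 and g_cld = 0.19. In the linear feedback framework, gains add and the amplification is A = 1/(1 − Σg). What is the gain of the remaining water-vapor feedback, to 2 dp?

0.33

Amplification A = ΔT/ΔT₀ = 8.03/3.9 = 2.059.
Total gain g = 1 − 1/A = 1 − 1/2.059 = 0.5143.
Known gains sum to -0.0059 + 0.19 = 0.1841.
g_wv = 0.5143 − 0.1841 = 0.33.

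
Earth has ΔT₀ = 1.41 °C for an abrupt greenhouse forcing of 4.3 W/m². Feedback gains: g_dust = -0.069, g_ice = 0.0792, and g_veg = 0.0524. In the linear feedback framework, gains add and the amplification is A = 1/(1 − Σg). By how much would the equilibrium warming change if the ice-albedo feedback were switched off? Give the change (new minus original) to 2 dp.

Original: g = 0.0626, ΔT = 1.41/(1−0.0626) = 1.5042 °C.
Without ice-albedo: g' = -0.0166, ΔT' = 1.41/(1+0.0166) = 1.3870 °C.
Change = 1.3870 − 1.5042 = -0.12 °C.

-0.12 °C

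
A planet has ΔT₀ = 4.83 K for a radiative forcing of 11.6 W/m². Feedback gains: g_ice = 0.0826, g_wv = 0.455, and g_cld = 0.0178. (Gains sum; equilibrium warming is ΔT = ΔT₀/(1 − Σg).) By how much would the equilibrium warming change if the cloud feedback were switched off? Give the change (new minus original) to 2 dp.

Original: g = 0.5554, ΔT = 4.83/(1−0.5554) = 10.8637 K.
Without cloud: g' = 0.5376, ΔT' = 4.83/(1−0.5376) = 10.4455 K.
Change = 10.4455 − 10.8637 = -0.42 K.

-0.42 K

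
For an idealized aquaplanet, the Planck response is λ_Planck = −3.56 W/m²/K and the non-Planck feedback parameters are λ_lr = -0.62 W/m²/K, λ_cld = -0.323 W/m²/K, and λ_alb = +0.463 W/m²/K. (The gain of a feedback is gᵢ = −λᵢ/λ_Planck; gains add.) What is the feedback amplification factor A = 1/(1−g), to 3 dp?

Convert to gains: g_lr = -0.62/3.56 = -0.1742; g_cld = -0.323/3.56 = -0.09073; g_alb = 0.463/3.56 = 0.1301.
Total gain g = -0.13483.
A = 1/(1 + 0.13483) = 0.881.

0.881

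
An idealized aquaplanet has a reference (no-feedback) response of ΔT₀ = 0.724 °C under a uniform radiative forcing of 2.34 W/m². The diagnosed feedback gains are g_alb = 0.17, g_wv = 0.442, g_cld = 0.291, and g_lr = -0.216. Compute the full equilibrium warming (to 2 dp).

2.31 °C

Total gain g = 0.17 + 0.442 + 0.291 − 0.216 = 0.687.
Amplification A = 1/(1 − 0.687) = 3.195.
ΔT = 0.724 × 3.195 = 2.31 °C.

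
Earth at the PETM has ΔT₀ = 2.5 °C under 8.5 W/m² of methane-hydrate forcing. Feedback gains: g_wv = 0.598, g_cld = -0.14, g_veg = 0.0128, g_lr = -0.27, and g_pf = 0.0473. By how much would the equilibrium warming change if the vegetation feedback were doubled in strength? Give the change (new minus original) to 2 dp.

Original: g = 0.2481, ΔT = 2.5/(1−0.2481) = 3.3249 °C.
With doubled vegetation: g' = 0.2609, ΔT' = 2.5/(1−0.2609) = 3.3825 °C.
Change = 3.3825 − 3.3249 = 0.06 °C.

0.06 °C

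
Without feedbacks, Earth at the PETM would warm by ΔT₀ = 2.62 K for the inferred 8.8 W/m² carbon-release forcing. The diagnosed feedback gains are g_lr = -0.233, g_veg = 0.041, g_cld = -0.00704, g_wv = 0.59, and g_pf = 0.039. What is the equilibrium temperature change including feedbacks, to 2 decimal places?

Total gain g = -0.233 + 0.041 − 0.00704 + 0.59 + 0.039 = 0.42996.
Amplification A = 1/(1 − 0.42996) = 1.754.
ΔT = 2.62 × 1.754 = 4.60 K.

4.60 K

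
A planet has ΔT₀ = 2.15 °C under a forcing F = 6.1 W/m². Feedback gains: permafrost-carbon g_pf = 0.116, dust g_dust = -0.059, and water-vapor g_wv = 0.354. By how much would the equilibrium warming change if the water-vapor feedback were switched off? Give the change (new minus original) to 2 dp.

Original: g = 0.411, ΔT = 2.15/(1−0.411) = 3.6503 °C.
Without water-vapor: g' = 0.057, ΔT' = 2.15/(1−0.057) = 2.2800 °C.
Change = 2.2800 − 3.6503 = -1.37 °C.

-1.37 °C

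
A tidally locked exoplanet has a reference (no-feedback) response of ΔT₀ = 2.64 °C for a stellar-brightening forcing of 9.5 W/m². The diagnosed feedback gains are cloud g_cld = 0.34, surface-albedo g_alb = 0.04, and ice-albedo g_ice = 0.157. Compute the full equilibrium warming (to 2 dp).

5.70 °C

Total gain g = 0.34 + 0.04 + 0.157 = 0.537.
Amplification A = 1/(1 − 0.537) = 2.16.
ΔT = 2.64 × 2.16 = 5.70 °C.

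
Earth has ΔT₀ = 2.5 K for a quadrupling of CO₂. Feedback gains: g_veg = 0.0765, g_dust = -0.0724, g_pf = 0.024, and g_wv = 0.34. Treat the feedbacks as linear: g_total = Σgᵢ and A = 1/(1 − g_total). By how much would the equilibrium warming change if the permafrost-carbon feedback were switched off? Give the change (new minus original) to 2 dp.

Original: g = 0.3681, ΔT = 2.5/(1−0.3681) = 3.9563 K.
Without permafrost-carbon: g' = 0.3441, ΔT' = 2.5/(1−0.3441) = 3.8116 K.
Change = 3.8116 − 3.9563 = -0.14 K.

-0.14 K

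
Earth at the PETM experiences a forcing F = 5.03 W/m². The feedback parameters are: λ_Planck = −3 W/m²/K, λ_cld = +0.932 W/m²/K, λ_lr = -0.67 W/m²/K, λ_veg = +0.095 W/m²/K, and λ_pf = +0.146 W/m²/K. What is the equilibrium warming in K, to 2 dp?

Net feedback parameter λ = (−3) + (+0.932) + (-0.67) + (+0.095) + (+0.146) = -2.497 W/m²/K.
ΔT = −F/λ = −5.03/(-2.497) = 2.01 K.

2.01 K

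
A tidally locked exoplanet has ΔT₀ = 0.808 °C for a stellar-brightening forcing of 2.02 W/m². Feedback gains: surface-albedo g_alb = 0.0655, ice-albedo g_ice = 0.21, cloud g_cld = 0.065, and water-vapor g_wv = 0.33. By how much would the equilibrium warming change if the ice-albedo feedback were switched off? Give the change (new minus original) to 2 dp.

Original: g = 0.6705, ΔT = 0.808/(1−0.6705) = 2.4522 °C.
Without ice-albedo: g' = 0.4605, ΔT' = 0.808/(1−0.4605) = 1.4977 °C.
Change = 1.4977 − 2.4522 = -0.95 °C.

-0.95 °C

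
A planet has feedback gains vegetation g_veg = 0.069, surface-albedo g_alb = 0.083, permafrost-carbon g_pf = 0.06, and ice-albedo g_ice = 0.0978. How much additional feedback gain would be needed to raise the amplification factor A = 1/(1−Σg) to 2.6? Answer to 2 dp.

0.31

Current total gain = 0.3098.
Target gain for A = 2.6: g* = 1 − 1/2.6 = 0.6154.
Additional gain needed = 0.6154 − 0.3098 = 0.31.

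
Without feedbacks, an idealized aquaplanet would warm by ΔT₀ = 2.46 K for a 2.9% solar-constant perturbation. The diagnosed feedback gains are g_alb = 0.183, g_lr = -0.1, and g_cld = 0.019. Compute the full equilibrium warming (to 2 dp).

Total gain g = 0.183 − 0.1 + 0.019 = 0.102.
Amplification A = 1/(1 − 0.102) = 1.114.
ΔT = 2.46 × 1.114 = 2.74 K.

2.74 K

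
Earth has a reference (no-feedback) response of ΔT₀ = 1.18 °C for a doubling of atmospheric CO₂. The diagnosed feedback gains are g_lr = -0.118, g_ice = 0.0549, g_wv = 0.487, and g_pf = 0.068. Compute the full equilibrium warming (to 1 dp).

2.3 °C

Total gain g = -0.118 + 0.0549 + 0.487 + 0.068 = 0.4919.
Amplification A = 1/(1 − 0.4919) = 1.968.
ΔT = 1.18 × 1.968 = 2.3 °C.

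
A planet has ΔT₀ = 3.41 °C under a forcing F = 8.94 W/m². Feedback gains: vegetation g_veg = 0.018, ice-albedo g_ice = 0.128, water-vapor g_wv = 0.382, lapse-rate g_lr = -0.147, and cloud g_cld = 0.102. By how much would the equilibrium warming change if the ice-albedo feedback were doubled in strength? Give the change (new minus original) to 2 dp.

Original: g = 0.483, ΔT = 3.41/(1−0.483) = 6.5957 °C.
With doubled ice-albedo: g' = 0.611, ΔT' = 3.41/(1−0.611) = 8.7661 °C.
Change = 8.7661 − 6.5957 = 2.17 °C.

2.17 °C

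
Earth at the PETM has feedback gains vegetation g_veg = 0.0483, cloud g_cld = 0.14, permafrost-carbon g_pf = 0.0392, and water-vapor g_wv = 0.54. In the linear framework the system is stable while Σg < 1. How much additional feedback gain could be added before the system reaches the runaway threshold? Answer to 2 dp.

0.23

Current total gain = 0.0483 + 0.14 + 0.0392 + 0.54 = 0.7675.
Margin to runaway = 1 − 0.7675 = 0.23.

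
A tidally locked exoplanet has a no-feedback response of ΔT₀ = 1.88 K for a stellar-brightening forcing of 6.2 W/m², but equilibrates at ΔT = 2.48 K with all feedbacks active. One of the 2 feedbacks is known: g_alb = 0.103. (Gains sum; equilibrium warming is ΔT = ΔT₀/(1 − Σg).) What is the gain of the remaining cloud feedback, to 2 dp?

Amplification A = ΔT/ΔT₀ = 2.48/1.88 = 1.319.
Total gain g = 1 − 1/A = 1 − 1/1.319 = 0.2418.
The known gain is 0.103.
g_cld = 0.2418 − 0.103 = 0.14.

0.14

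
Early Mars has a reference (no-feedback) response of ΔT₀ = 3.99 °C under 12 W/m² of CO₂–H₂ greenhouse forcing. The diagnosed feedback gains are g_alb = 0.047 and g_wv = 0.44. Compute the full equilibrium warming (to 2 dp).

Total gain g = 0.047 + 0.44 = 0.487.
Amplification A = 1/(1 − 0.487) = 1.949.
ΔT = 3.99 × 1.949 = 7.78 °C.

7.78 °C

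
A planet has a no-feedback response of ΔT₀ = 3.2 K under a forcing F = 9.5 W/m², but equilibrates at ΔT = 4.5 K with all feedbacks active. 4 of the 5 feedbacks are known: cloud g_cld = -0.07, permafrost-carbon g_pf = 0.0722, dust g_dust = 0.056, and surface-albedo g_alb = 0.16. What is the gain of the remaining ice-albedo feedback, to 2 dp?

0.07

Amplification A = ΔT/ΔT₀ = 4.5/3.2 = 1.406.
Total gain g = 1 − 1/A = 1 − 1/1.406 = 0.2888.
Known gains sum to -0.07 + 0.0722 + 0.056 + 0.16 = 0.2182.
g_ice = 0.2888 − 0.2182 = 0.07.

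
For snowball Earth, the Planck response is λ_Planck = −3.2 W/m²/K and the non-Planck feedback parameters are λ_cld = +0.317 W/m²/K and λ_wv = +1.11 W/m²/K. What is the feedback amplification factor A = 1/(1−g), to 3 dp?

1.805

Convert to gains: g_cld = 0.317/3.2 = 0.09906; g_wv = 1.11/3.2 = 0.3469.
Total gain g = 0.44596.
A = 1/(1 − 0.44596) = 1.805.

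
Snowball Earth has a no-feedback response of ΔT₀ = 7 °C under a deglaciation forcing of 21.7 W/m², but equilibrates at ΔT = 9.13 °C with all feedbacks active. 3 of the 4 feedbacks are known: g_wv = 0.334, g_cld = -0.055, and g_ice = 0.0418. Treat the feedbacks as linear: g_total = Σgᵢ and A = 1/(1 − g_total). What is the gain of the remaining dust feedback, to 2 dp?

-0.09

Amplification A = ΔT/ΔT₀ = 9.13/7 = 1.304.
Total gain g = 1 − 1/A = 1 − 1/1.304 = 0.2331.
Known gains sum to 0.334 − 0.055 + 0.0418 = 0.3208.
g_dust = 0.2331 − 0.3208 = -0.09.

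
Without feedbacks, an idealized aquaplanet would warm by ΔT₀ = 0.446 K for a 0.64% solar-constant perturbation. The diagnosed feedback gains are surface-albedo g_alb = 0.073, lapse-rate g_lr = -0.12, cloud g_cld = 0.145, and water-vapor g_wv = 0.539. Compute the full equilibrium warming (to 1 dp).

1.2 K

Total gain g = 0.073 − 0.12 + 0.145 + 0.539 = 0.637.
Amplification A = 1/(1 − 0.637) = 2.755.
ΔT = 0.446 × 2.755 = 1.2 K.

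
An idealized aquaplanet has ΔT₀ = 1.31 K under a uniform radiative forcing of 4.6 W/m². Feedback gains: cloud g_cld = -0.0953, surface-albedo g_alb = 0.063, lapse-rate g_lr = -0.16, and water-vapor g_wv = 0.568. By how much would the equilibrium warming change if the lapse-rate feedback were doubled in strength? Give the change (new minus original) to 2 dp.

Original: g = 0.3757, ΔT = 1.31/(1−0.3757) = 2.0984 K.
With doubled lapse-rate: g' = 0.2157, ΔT' = 1.31/(1−0.2157) = 1.6703 K.
Change = 1.6703 − 2.0984 = -0.43 K.

-0.43 K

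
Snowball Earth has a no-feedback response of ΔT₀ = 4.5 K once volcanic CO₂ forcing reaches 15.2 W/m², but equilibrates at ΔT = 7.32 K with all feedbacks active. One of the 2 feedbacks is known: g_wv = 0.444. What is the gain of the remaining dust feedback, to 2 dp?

-0.06

Amplification A = ΔT/ΔT₀ = 7.32/4.5 = 1.627.
Total gain g = 1 − 1/A = 1 − 1/1.627 = 0.3854.
The known gain is 0.444.
g_dust = 0.3854 − 0.444 = -0.06.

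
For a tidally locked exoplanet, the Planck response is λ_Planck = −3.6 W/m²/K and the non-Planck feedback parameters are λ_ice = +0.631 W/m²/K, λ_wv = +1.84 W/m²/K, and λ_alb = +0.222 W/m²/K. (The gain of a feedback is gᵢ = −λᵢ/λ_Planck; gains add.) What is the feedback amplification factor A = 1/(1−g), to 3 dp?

3.969

Convert to gains: g_ice = 0.631/3.6 = 0.1753; g_wv = 1.84/3.6 = 0.5111; g_alb = 0.222/3.6 = 0.06167.
Total gain g = 0.74807.
A = 1/(1 − 0.74807) = 3.969.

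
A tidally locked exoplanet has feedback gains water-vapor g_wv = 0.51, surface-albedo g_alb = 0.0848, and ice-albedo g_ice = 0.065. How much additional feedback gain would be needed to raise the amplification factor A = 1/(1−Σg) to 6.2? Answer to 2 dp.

0.18

Current total gain = 0.6598.
Target gain for A = 6.2: g* = 1 − 1/6.2 = 0.8387.
Additional gain needed = 0.8387 − 0.6598 = 0.18.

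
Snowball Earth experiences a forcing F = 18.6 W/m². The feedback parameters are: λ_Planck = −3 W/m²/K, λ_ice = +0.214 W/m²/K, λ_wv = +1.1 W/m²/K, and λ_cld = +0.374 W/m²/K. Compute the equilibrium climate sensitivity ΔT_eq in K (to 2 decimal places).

14.18 K

Net feedback parameter λ = (−3) + (+0.214) + (+1.1) + (+0.374) = -1.312 W/m²/K.
ΔT = −F/λ = −18.6/(-1.312) = 14.18 K.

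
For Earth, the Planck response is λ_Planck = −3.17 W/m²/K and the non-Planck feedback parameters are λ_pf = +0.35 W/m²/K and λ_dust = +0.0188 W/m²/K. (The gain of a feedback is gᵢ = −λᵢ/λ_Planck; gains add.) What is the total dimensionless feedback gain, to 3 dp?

0.116

Convert to gains: g_pf = 0.35/3.17 = 0.1104; g_dust = 0.0188/3.17 = 0.005931.
Total gain g = 0.116331.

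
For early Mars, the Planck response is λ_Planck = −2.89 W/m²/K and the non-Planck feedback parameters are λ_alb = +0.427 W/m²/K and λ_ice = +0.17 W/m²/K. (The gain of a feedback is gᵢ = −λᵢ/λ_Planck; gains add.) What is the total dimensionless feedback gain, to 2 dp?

Convert to gains: g_alb = 0.427/2.89 = 0.1478; g_ice = 0.17/2.89 = 0.05882.
Total gain g = 0.20662.

0.21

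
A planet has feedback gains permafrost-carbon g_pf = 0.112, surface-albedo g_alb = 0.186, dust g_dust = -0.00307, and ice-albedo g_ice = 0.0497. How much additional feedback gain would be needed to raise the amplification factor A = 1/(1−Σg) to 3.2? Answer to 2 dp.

Current total gain = 0.34463.
Target gain for A = 3.2: g* = 1 − 1/3.2 = 0.6875.
Additional gain needed = 0.6875 − 0.34463 = 0.34.

0.34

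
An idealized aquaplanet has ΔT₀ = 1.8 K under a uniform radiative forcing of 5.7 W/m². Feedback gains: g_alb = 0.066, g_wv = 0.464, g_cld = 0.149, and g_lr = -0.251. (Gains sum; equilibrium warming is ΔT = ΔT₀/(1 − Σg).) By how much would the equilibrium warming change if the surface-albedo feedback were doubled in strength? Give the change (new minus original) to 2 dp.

0.41 K

Original: g = 0.428, ΔT = 1.8/(1−0.428) = 3.1469 K.
With doubled surface-albedo: g' = 0.494, ΔT' = 1.8/(1−0.494) = 3.5573 K.
Change = 3.5573 − 3.1469 = 0.41 K.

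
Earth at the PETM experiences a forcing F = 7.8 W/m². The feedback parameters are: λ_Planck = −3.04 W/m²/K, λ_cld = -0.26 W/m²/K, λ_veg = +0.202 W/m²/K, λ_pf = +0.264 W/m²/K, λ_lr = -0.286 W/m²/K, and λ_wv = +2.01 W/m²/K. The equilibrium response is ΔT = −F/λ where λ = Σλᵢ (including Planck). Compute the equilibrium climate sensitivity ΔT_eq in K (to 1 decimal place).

Net feedback parameter λ = (−3.04) + (-0.26) + (+0.202) + (+0.264) + (-0.286) + (+2.01) = -1.11 W/m²/K.
ΔT = −F/λ = −7.8/(-1.11) = 7.0 K.

7.0 K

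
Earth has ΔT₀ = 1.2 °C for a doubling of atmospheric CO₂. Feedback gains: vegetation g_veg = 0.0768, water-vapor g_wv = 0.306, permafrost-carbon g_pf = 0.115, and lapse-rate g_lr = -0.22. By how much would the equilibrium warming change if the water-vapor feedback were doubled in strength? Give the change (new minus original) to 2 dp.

1.22 °C

Original: g = 0.2778, ΔT = 1.2/(1−0.2778) = 1.6616 °C.
With doubled water-vapor: g' = 0.5838, ΔT' = 1.2/(1−0.5838) = 2.8832 °C.
Change = 2.8832 − 1.6616 = 1.22 °C.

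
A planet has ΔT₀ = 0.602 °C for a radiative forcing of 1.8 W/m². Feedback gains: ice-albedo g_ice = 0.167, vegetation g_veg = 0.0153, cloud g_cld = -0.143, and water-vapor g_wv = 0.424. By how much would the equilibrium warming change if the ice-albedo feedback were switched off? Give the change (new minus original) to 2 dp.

-0.27 °C

Original: g = 0.4633, ΔT = 0.602/(1−0.4633) = 1.1217 °C.
Without ice-albedo: g' = 0.2963, ΔT' = 0.602/(1−0.2963) = 0.8555 °C.
Change = 0.8555 − 1.1217 = -0.27 °C.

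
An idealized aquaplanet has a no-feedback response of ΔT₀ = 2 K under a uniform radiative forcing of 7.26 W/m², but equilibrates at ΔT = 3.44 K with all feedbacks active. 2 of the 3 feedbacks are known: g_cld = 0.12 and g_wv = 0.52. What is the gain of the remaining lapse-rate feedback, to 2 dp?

-0.22

Amplification A = ΔT/ΔT₀ = 3.44/2 = 1.72.
Total gain g = 1 − 1/A = 1 − 1/1.72 = 0.4186.
Known gains sum to 0.12 + 0.52 = 0.64.
g_lr = 0.4186 − 0.64 = -0.22.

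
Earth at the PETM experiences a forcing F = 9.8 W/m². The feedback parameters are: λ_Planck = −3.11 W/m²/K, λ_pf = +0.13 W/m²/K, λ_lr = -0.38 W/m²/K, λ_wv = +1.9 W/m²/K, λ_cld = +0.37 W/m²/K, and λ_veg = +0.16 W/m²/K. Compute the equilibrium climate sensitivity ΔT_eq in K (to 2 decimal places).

Net feedback parameter λ = (−3.11) + (+0.13) + (-0.38) + (+1.9) + (+0.37) + (+0.16) = -0.93 W/m²/K.
ΔT = −F/λ = −9.8/(-0.93) = 10.54 K.

10.54 K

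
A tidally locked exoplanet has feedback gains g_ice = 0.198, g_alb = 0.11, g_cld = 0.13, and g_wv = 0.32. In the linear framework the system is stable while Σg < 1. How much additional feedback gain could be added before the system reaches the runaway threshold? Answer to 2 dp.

0.24

Current total gain = 0.198 + 0.11 + 0.13 + 0.32 = 0.758.
Margin to runaway = 1 − 0.758 = 0.24.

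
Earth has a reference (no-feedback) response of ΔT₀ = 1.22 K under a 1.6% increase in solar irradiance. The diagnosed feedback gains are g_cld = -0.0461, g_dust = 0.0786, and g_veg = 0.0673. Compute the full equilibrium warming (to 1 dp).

Total gain g = -0.0461 + 0.0786 + 0.0673 = 0.0998.
Amplification A = 1/(1 − 0.0998) = 1.111.
ΔT = 1.22 × 1.111 = 1.4 K.

1.4 K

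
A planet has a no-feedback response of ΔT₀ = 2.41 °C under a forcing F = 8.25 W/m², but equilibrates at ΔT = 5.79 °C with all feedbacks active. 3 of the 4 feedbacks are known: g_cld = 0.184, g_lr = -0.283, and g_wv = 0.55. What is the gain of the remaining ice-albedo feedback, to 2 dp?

0.13

Amplification A = ΔT/ΔT₀ = 5.79/2.41 = 2.402.
Total gain g = 1 − 1/A = 1 − 1/2.402 = 0.5837.
Known gains sum to 0.184 − 0.283 + 0.55 = 0.451.
g_ice = 0.5837 − 0.451 = 0.13.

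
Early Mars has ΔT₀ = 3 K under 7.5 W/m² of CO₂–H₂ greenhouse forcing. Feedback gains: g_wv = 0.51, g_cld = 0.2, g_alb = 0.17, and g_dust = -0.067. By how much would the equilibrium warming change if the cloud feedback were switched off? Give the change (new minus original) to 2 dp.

-8.29 K

Original: g = 0.813, ΔT = 3/(1−0.813) = 16.0428 K.
Without cloud: g' = 0.613, ΔT' = 3/(1−0.613) = 7.7519 K.
Change = 7.7519 − 16.0428 = -8.29 K.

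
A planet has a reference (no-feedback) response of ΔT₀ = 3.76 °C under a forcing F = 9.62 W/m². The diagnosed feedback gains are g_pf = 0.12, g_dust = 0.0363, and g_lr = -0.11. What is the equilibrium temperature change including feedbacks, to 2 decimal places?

Total gain g = 0.12 + 0.0363 − 0.11 = 0.0463.
Amplification A = 1/(1 − 0.0463) = 1.049.
ΔT = 3.76 × 1.049 = 3.94 °C.

3.94 °C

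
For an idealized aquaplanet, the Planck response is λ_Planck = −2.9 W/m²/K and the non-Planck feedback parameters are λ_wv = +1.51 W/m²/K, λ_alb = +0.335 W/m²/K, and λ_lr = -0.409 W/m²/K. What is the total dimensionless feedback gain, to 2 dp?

0.50

Convert to gains: g_wv = 1.51/2.9 = 0.5207; g_alb = 0.335/2.9 = 0.1155; g_lr = -0.409/2.9 = -0.141.
Total gain g = 0.4952.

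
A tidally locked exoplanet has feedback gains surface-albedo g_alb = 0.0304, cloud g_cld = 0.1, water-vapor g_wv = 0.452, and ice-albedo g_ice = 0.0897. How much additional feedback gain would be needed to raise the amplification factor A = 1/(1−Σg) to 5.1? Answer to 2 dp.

0.13

Current total gain = 0.6721.
Target gain for A = 5.1: g* = 1 − 1/5.1 = 0.8039.
Additional gain needed = 0.8039 − 0.6721 = 0.13.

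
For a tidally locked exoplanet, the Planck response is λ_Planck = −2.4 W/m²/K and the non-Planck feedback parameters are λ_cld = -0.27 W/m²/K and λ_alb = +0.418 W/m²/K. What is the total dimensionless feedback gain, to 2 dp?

Convert to gains: g_cld = -0.27/2.4 = -0.1125; g_alb = 0.418/2.4 = 0.1742.
Total gain g = 0.0617.

0.06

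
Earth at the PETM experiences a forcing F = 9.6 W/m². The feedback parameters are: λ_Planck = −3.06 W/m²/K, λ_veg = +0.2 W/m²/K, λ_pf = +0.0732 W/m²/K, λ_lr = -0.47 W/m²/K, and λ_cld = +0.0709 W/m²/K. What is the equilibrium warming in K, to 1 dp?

3.0 K

Net feedback parameter λ = (−3.06) + (+0.2) + (+0.0732) + (-0.47) + (+0.0709) = -3.1859 W/m²/K.
ΔT = −F/λ = −9.6/(-3.1859) = 3.0 K.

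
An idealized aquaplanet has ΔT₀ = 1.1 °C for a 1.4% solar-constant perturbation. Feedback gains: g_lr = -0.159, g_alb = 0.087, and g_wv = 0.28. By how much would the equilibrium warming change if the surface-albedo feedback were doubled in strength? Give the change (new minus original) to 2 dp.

Original: g = 0.208, ΔT = 1.1/(1−0.208) = 1.3889 °C.
With doubled surface-albedo: g' = 0.295, ΔT' = 1.1/(1−0.295) = 1.5603 °C.
Change = 1.5603 − 1.3889 = 0.17 °C.

0.17 °C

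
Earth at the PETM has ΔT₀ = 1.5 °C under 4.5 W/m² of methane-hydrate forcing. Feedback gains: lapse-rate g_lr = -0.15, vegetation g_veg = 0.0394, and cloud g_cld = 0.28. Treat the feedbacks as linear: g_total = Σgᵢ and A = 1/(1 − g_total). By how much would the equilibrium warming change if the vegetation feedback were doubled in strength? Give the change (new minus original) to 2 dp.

Original: g = 0.1694, ΔT = 1.5/(1−0.1694) = 1.8059 °C.
With doubled vegetation: g' = 0.2088, ΔT' = 1.5/(1−0.2088) = 1.8959 °C.
Change = 1.8959 − 1.8059 = 0.09 °C.

0.09 °C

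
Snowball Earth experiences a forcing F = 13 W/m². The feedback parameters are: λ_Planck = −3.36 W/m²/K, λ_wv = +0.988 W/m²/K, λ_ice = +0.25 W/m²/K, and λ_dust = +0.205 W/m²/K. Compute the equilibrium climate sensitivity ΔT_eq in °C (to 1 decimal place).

Net feedback parameter λ = (−3.36) + (+0.988) + (+0.25) + (+0.205) = -1.917 W/m²/K.
ΔT = −F/λ = −13/(-1.917) = 6.8 °C.

6.8 °C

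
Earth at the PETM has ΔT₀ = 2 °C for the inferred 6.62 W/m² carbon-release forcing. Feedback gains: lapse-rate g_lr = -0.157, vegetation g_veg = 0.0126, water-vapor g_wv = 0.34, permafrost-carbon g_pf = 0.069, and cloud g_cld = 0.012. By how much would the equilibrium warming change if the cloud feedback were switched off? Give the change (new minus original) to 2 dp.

Original: g = 0.2766, ΔT = 2/(1−0.2766) = 2.7647 °C.
Without cloud: g' = 0.2646, ΔT' = 2/(1−0.2646) = 2.7196 °C.
Change = 2.7196 − 2.7647 = -0.05 °C.

-0.05 °C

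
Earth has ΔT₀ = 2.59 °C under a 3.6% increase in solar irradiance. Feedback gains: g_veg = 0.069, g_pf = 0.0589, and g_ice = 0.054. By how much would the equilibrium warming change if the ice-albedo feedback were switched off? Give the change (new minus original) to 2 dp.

-0.20 °C

Original: g = 0.1819, ΔT = 2.59/(1−0.1819) = 3.1659 °C.
Without ice-albedo: g' = 0.1279, ΔT' = 2.59/(1−0.1279) = 2.9698 °C.
Change = 2.9698 − 3.1659 = -0.20 °C.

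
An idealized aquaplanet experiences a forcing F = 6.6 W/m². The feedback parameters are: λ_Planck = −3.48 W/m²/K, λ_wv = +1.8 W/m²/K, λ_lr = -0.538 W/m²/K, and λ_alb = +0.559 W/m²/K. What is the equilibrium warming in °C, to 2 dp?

Net feedback parameter λ = (−3.48) + (+1.8) + (-0.538) + (+0.559) = -1.659 W/m²/K.
ΔT = −F/λ = −6.6/(-1.659) = 3.98 °C.

3.98 °C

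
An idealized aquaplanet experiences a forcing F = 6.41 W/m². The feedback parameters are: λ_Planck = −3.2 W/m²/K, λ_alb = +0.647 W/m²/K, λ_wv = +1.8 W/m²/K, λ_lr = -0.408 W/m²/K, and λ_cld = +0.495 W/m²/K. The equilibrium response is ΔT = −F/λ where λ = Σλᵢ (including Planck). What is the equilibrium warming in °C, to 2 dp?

Net feedback parameter λ = (−3.2) + (+0.647) + (+1.8) + (-0.408) + (+0.495) = -0.666 W/m²/K.
ΔT = −F/λ = −6.41/(-0.666) = 9.62 °C.

9.62 °C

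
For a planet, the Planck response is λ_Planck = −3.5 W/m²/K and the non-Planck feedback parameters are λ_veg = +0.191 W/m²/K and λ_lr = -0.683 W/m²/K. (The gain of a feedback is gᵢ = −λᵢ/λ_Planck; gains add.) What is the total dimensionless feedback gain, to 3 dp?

-0.141

Convert to gains: g_veg = 0.191/3.5 = 0.05457; g_lr = -0.683/3.5 = -0.1951.
Total gain g = -0.14053.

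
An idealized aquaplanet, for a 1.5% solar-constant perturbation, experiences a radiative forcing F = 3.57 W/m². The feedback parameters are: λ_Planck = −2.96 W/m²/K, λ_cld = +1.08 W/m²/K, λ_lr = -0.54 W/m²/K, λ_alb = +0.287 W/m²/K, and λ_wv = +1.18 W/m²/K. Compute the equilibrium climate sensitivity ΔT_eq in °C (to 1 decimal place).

3.7 °C

Net feedback parameter λ = (−2.96) + (+1.08) + (-0.54) + (+0.287) + (+1.18) = -0.953 W/m²/K.
ΔT = −F/λ = −3.57/(-0.953) = 3.7 °C.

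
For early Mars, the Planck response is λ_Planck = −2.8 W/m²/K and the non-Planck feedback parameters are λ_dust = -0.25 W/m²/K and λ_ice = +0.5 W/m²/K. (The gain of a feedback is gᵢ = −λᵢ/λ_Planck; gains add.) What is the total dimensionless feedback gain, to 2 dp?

0.09

Convert to gains: g_dust = -0.25/2.8 = -0.08929; g_ice = 0.5/2.8 = 0.1786.
Total gain g = 0.08931.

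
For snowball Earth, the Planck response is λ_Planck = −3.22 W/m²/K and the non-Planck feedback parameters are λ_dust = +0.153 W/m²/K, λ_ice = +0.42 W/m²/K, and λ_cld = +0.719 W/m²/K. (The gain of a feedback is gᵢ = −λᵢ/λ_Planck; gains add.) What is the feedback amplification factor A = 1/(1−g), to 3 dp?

Convert to gains: g_dust = 0.153/3.22 = 0.04752; g_ice = 0.42/3.22 = 0.1304; g_cld = 0.719/3.22 = 0.2233.
Total gain g = 0.40122.
A = 1/(1 − 0.40122) = 1.670.

1.670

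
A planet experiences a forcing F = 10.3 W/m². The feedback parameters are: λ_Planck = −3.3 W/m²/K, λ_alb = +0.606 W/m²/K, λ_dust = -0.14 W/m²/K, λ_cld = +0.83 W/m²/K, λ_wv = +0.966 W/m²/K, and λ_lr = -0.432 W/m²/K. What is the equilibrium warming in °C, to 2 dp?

7.01 °C

Net feedback parameter λ = (−3.3) + (+0.606) + (-0.14) + (+0.83) + (+0.966) + (-0.432) = -1.47 W/m²/K.
ΔT = −F/λ = −10.3/(-1.47) = 7.01 °C.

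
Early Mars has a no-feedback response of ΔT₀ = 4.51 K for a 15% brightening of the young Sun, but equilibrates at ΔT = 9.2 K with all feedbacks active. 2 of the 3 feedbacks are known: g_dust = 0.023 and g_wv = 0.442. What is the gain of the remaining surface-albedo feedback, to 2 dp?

Amplification A = ΔT/ΔT₀ = 9.2/4.51 = 2.04.
Total gain g = 1 − 1/A = 1 − 1/2.04 = 0.5098.
Known gains sum to 0.023 + 0.442 = 0.465.
g_alb = 0.5098 − 0.465 = 0.04.

0.04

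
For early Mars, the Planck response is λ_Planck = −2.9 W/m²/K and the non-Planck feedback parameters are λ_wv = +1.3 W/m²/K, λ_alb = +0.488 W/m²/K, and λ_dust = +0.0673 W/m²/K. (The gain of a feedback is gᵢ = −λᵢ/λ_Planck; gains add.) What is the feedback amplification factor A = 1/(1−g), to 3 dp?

2.776

Convert to gains: g_wv = 1.3/2.9 = 0.4483; g_alb = 0.488/2.9 = 0.1683; g_dust = 0.0673/2.9 = 0.02321.
Total gain g = 0.63981.
A = 1/(1 − 0.63981) = 2.776.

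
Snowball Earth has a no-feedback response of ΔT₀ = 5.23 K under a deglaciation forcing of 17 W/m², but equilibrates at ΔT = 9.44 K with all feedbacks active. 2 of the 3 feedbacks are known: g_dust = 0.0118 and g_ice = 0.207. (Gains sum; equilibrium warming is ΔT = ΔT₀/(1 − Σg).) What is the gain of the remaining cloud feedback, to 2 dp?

Amplification A = ΔT/ΔT₀ = 9.44/5.23 = 1.805.
Total gain g = 1 − 1/A = 1 − 1/1.805 = 0.446.
Known gains sum to 0.0118 + 0.207 = 0.2188.
g_cld = 0.446 − 0.2188 = 0.23.

0.23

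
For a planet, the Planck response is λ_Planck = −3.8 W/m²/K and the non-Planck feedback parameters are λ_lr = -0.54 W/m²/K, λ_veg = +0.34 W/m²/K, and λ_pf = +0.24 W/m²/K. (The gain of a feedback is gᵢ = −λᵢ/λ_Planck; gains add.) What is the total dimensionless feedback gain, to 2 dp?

0.01

Convert to gains: g_lr = -0.54/3.8 = -0.1421; g_veg = 0.34/3.8 = 0.08947; g_pf = 0.24/3.8 = 0.06316.
Total gain g = 0.01053.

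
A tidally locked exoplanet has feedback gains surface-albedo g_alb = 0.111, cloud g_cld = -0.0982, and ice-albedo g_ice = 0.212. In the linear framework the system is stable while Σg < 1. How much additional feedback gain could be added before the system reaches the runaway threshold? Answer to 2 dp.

Current total gain = 0.111 − 0.0982 + 0.212 = 0.2248.
Margin to runaway = 1 − 0.2248 = 0.78.

0.78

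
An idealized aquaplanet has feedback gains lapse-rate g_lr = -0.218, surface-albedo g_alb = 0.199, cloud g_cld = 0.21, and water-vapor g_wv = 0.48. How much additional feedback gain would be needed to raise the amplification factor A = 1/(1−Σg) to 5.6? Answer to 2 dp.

Current total gain = 0.671.
Target gain for A = 5.6: g* = 1 − 1/5.6 = 0.8214.
Additional gain needed = 0.8214 − 0.671 = 0.15.

0.15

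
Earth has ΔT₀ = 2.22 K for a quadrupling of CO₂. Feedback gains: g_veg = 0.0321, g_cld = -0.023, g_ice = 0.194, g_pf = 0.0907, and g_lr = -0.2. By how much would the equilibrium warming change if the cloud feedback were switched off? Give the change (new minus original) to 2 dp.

0.06 K

Original: g = 0.0938, ΔT = 2.22/(1−0.0938) = 2.4498 K.
Without cloud: g' = 0.1168, ΔT' = 2.22/(1−0.1168) = 2.5136 K.
Change = 2.5136 − 2.4498 = 0.06 K.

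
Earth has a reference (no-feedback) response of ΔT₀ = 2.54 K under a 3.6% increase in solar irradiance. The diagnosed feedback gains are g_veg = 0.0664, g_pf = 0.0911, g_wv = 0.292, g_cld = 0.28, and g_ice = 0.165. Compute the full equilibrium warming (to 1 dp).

24.1 K

Total gain g = 0.0664 + 0.0911 + 0.292 + 0.28 + 0.165 = 0.8945.
Amplification A = 1/(1 − 0.8945) = 9.479.
ΔT = 2.54 × 9.479 = 24.1 K.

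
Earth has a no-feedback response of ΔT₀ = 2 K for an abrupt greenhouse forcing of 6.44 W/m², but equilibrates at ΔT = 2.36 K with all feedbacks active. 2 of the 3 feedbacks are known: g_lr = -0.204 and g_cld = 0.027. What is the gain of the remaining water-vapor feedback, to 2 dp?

Amplification A = ΔT/ΔT₀ = 2.36/2 = 1.18.
Total gain g = 1 − 1/A = 1 − 1/1.18 = 0.1525.
Known gains sum to -0.204 + 0.027 = -0.177.
g_wv = 0.1525 + 0.177 = 0.33.

0.33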